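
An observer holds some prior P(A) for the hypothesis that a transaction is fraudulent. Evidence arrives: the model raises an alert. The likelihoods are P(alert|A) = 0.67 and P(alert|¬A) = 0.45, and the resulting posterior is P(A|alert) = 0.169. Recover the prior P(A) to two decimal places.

In odds form, posterior odds = prior odds × likelihood ratio, so prior odds = posterior odds ÷ LR.
Posterior odds = 0.169/(1−0.169) = 0.2034. LR = 0.67/0.45 = 1.4889.
Prior odds = 0.2034/1.4889 = 0.1366, so P(A) = 0.1366/(1+0.1366) ≈ 0.12.

P(A) = 0.12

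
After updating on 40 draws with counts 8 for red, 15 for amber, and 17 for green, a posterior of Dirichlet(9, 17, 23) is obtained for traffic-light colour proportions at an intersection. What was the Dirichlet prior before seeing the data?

Dirichlet(1, 2, 6)

For a Dirichlet(α) prior with multinomial counts c, the posterior is Dirichlet(α + c) componentwise.
Subtract each count from the matching posterior parameter: 9−8=1, 17−15=2, 23−17=6.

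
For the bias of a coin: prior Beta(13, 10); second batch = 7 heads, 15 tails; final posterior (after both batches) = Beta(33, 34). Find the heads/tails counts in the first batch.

13 heads and 9 tails

Because Beta–binomial updating is additive in the counts, the combined data contributed (α_post−α_prior, β_post−β_prior) successes and failures.
Total across both batches: 33−13=20 heads, 34−10=24 tails.
Subtract the second batch: 20−7=13 heads and 24−15=9 tails.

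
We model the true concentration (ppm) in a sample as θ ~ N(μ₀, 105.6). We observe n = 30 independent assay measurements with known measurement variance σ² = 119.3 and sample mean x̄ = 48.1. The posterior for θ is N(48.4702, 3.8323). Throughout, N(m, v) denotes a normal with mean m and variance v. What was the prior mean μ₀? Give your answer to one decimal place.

With known observation variance, the Normal–Normal posterior has precision τ_n = τ₀ + n/σ² and mean μ_n = (τ₀μ₀ + (n/σ²)x̄)/τ_n.
Here τ₀ = 1/105.6 = 0.009470 and τ_data = 30/119.3 = 0.251467, so τ_n = 0.260937.
Rearranging for μ₀: μ₀ = (μ_n·τ_n − τ_data·x̄)/τ₀ = (48.4702·0.260937 − 0.251467·48.1) / 0.009470 = 0.552106/0.009470 ≈ 58.3.

μ₀ = 58.3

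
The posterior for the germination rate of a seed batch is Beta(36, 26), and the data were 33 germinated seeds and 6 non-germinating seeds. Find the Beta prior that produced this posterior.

Beta is conjugate to the binomial likelihood: posterior = Beta(a+s, b+f).
Subtract the data counts: 36−33=3, 26−6=20.

Beta(3, 20)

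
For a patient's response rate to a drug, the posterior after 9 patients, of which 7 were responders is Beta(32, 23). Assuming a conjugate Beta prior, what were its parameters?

Beta is conjugate to the binomial likelihood: posterior = Beta(α+s, β+f).
Subtract the data counts: 32−7=25, 23−2=21.

Beta(25, 21)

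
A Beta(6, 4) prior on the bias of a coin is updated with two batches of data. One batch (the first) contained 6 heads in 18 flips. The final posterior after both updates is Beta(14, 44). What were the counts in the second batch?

2 heads and 28 tails

Sequential conjugate updates are equivalent to a single update on the pooled data, so total successes = posterior α − prior α and total failures = posterior β − prior β.
Total across both batches: 14−6=8 heads, 44−4=40 tails.
Subtract the first batch: 8−6=2 heads and 40−12=28 tails.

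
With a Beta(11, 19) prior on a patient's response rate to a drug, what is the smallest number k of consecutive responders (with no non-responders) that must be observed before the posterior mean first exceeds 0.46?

k = 6

After k responders and 0 non-responders the posterior is Beta(11+k, 19), with mean (11+k)/(11+19+k).
Set (11+k)/(30+k) > 0.46 and solve: k > (0.46·30 − 11)/(1 − 0.46) = 5.185.
The smallest integer exceeding 5.185 is 6, and checking k=6: (17)/(36) = 0.4722 > 0.46.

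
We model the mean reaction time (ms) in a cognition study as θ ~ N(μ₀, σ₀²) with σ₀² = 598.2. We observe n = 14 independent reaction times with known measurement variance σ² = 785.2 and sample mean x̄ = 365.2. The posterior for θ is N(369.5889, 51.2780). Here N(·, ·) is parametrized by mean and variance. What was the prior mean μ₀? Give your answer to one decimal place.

μ₀ = 416.4

With known observation variance, the Normal–Normal posterior has precision τ_n = τ₀ + n/σ² and mean μ_n = (τ₀μ₀ + (n/σ²)x̄)/τ_n.
Here τ₀ = 1/598.2 = 0.001672 and τ_data = 14/785.2 = 0.017830, so τ_n = 0.019502.
Rearranging for μ₀: μ₀ = (μ_n·τ_n − τ_data·x̄)/τ₀ = (369.5889·0.019502 − 0.017830·365.2) / 0.001672 = 0.696207/0.001672 ≈ 416.4.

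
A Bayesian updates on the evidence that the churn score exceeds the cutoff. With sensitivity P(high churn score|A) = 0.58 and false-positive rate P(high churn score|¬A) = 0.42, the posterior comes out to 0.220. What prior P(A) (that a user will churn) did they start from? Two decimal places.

P(A) = 0.17

Bayes' rule in odds form gives O(A|E) = O(A)·[P(E|A)/P(E|¬A)], hence O(A) = O(A|E)/LR.
Posterior odds = 0.220/(1−0.220) = 0.2821. LR = 0.58/0.42 = 1.3810.
Prior odds = 0.2821/1.3810 = 0.2043, so P(A) = 0.2043/(1+0.2043) ≈ 0.17.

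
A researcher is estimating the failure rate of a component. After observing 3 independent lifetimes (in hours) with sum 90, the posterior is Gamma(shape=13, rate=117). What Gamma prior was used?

Gamma(shape=10, rate=27)

For an exponential likelihood with a Gamma(α, β) prior on the rate, n observations with total T give posterior Gamma(α+n, β+T).
So α = 13 − 3 = 10 and β = 117 − 90 = 27.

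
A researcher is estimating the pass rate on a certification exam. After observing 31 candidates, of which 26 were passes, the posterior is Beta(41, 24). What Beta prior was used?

Beta(15, 19)

Under Beta–binomial conjugacy the posterior parameters are (a+s, b+f).
So a = 41 − 26 = 15 and b = 24 − 5 = 19.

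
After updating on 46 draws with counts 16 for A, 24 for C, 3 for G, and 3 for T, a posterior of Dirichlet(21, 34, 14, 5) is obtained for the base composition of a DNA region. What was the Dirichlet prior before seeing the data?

For a Dirichlet(α) prior with multinomial counts c, the posterior is Dirichlet(α + c) componentwise.
Subtract each count from the matching posterior parameter: 21−16=5, 34−24=10, 14−3=11, 5−3=2.

Dirichlet(5, 10, 11, 2)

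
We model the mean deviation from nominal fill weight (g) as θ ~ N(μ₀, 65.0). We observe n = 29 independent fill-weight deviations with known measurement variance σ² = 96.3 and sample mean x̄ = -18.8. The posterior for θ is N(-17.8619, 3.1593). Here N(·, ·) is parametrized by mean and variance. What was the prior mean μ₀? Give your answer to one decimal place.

With known observation variance, the Normal–Normal posterior has precision τ_n = τ₀ + n/σ² and mean μ_n = (τ₀μ₀ + (n/σ²)x̄)/τ_n.
Here τ₀ = 1/65.0 = 0.015385 and τ_data = 29/96.3 = 0.301142, so τ_n = 0.316527.
Rearranging for μ₀: μ₀ = (μ_n·τ_n − τ_data·x̄)/τ₀ = (-17.8619·0.316527 − 0.301142·-18.8) / 0.015385 = 0.007696/0.015385 ≈ 0.5.

μ₀ = 0.5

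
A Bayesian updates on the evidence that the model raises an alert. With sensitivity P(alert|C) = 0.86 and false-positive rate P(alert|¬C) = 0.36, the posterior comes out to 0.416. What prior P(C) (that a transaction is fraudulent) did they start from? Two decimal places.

Bayes' rule in odds form gives O(C|E) = O(C)·[P(E|C)/P(E|¬C)], hence O(C) = O(C|E)/LR.
Posterior odds = 0.416/(1−0.416) = 0.7123. LR = 0.86/0.36 = 2.3889.
Prior odds = 0.7123/2.3889 = 0.2982, so P(C) = 0.2982/(1+0.2982) ≈ 0.23.

P(C) = 0.23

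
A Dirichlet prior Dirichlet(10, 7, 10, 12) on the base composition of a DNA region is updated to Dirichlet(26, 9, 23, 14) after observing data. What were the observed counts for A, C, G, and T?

For a Dirichlet(α) prior with multinomial counts c, the posterior is Dirichlet(α + c) componentwise.
Counts are posterior − prior componentwise: 26−10=16, 9−7=2, 23−10=13, 14−12=2.

counts (16, 2, 13, 2)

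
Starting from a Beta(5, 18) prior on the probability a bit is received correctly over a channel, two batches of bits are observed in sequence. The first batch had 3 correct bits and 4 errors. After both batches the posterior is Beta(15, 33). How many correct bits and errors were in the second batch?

7 correct bits and 11 errors

Because Beta–binomial updating is additive in the counts, the combined data contributed (α_post−α_prior, β_post−β_prior) successes and failures.
Total across both batches: 15−5=10 correct bits, 33−18=15 errors.
Subtract the first batch: 10−3=7 correct bits and 15−4=11 errors.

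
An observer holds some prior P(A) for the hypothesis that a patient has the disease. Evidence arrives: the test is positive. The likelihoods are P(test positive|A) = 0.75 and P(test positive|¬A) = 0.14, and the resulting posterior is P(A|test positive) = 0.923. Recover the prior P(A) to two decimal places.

P(A) = 0.69

Bayes' rule in odds form gives O(A|E) = O(A)·[P(E|A)/P(E|¬A)], hence O(A) = O(A|E)/LR.
Posterior odds = 0.923/(1−0.923) = 11.9870. LR = 0.75/0.14 = 5.3571.
Prior odds = 11.9870/5.3571 = 2.2376, so P(A) = 2.2376/(1+2.2376) ≈ 0.69.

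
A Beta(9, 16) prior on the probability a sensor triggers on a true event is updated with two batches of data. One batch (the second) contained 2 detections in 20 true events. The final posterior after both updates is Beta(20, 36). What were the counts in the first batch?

Because Beta–binomial updating is additive in the counts, the combined data contributed (α_post−α_prior, β_post−β_prior) successes and failures.
Total across both batches: 20−9=11 detections, 36−16=20 misses.
Subtract the second batch: 11−2=9 detections and 20−18=2 misses.

9 detections and 2 misses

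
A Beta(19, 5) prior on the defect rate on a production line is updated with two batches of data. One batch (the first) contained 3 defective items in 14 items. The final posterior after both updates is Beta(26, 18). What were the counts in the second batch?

Because Beta–binomial updating is additive in the counts, the combined data contributed (α_post−α_prior, β_post−β_prior) successes and failures.
Total across both batches: 26−19=7 defective items, 18−5=13 good items.
Subtract the first batch: 7−3=4 defective items and 13−11=2 good items.

4 defective items and 2 good items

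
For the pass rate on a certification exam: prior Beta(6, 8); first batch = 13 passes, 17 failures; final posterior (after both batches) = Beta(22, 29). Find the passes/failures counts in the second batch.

3 passes and 4 failures

Sequential conjugate updates are equivalent to a single update on the pooled data, so total successes = posterior α − prior α and total failures = posterior β − prior β.
Total across both batches: 22−6=16 passes, 29−8=21 failures.
Subtract the first batch: 16−13=3 passes and 21−17=4 failures.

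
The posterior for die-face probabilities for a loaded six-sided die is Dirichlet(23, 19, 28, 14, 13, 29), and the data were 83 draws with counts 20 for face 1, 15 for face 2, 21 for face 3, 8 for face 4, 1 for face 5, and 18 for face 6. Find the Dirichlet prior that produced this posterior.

Dirichlet(3, 4, 7, 6, 12, 11)

For a Dirichlet(α) prior with multinomial counts c, the posterior is Dirichlet(α + c) componentwise.
Subtract each count from the matching posterior parameter: 23−20=3, 19−15=4, 28−21=7, 14−8=6, 13−1=12, 29−18=11.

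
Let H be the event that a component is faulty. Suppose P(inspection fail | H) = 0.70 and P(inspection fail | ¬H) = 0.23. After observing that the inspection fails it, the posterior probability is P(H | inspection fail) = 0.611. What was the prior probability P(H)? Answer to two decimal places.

P(H) = 0.34

Bayes' rule in odds form gives O(H|E) = O(H)·[P(E|H)/P(E|¬H)], hence O(H) = O(H|E)/LR.
Posterior odds = 0.611/(1−0.611) = 1.5707. LR = 0.70/0.23 = 3.0435.
Prior odds = 1.5707/3.0435 = 0.5161, so P(H) = 0.5161/(1+0.5161) ≈ 0.34.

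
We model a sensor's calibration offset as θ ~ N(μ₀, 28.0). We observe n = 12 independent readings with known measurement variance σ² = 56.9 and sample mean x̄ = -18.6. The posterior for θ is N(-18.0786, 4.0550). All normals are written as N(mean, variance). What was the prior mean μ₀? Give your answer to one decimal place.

With known observation variance, the Normal–Normal posterior has precision τ_n = τ₀ + n/σ² and mean μ_n = (τ₀μ₀ + (n/σ²)x̄)/τ_n.
Here τ₀ = 1/28.0 = 0.035714 and τ_data = 12/56.9 = 0.210896, so τ_n = 0.246610.
Rearranging for μ₀: μ₀ = (μ_n·τ_n − τ_data·x̄)/τ₀ = (-18.0786·0.246610 − 0.210896·-18.6) / 0.035714 = -0.535698/0.035714 ≈ -15.0.

μ₀ = -15.0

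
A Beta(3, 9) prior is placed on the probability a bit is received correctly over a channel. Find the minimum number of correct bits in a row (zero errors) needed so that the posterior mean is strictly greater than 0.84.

k = 45

After k correct bits and 0 errors the posterior is Beta(3+k, 9), with mean (3+k)/(3+9+k).
Set (3+k)/(12+k) > 0.84 and solve: k > (0.84·12 − 3)/(1 − 0.84) = 44.250.
The smallest integer exceeding 44.250 is 45.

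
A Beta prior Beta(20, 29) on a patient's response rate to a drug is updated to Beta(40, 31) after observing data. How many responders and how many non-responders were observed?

20 responders and 2 non-responders

Under Beta–binomial conjugacy the posterior parameters are (α+s, β+f).
Match parameters: s=40−20=20, f=31−29=2.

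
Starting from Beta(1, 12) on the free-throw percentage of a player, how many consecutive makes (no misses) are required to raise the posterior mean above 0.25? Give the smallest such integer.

k = 4

After k makes and 0 misses the posterior is Beta(1+k, 12), with mean (1+k)/(1+12+k).
Set (1+k)/(13+k) > 0.25 and solve: k > (0.25·13 − 1)/(1 − 0.25) = 3.000.
The smallest integer exceeding 3.000 is 4, and checking k=4: (5)/(17) = 0.2941 > 0.25.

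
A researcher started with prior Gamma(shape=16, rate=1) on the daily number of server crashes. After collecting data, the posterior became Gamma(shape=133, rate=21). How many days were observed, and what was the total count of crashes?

n = 20 days with total 117 crashes

Gamma–Poisson conjugacy: posterior shape = α + Σxᵢ, posterior rate = β + n.
Matching: Σxᵢ = 133 − 16 = 117 and n = 21 − 1 = 20.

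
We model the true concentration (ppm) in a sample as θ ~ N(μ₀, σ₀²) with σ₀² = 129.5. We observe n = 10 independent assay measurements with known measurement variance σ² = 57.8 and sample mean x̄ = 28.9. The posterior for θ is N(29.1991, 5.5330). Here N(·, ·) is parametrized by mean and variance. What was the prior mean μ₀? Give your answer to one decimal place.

With known observation variance, the Normal–Normal posterior has precision τ_n = τ₀ + n/σ² and mean μ_n = (τ₀μ₀ + (n/σ²)x̄)/τ_n.
Here τ₀ = 1/129.5 = 0.007722 and τ_data = 10/57.8 = 0.173010, so τ_n = 0.180732.
Rearranging for μ₀: μ₀ = (μ_n·τ_n − τ_data·x̄)/τ₀ = (29.1991·0.180732 − 0.173010·28.9) / 0.007722 = 0.277223/0.007722 ≈ 35.9.

μ₀ = 35.9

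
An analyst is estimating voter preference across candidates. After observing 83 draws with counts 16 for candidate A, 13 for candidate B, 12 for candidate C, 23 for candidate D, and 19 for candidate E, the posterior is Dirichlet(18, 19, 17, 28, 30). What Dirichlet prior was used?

Dirichlet(2, 6, 5, 5, 11)

For a Dirichlet(α) prior with multinomial counts c, the posterior is Dirichlet(α + c) componentwise.
Subtract each count from the matching posterior parameter: 18−16=2, 19−13=6, 17−12=5, 28−23=5, 30−19=11.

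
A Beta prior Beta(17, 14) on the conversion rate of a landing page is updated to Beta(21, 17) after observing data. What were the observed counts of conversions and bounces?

4 conversions and 3 bounces

Under Beta–binomial conjugacy the posterior parameters are (a+s, b+f).
Match parameters: s=21−17=4, f=17−14=3.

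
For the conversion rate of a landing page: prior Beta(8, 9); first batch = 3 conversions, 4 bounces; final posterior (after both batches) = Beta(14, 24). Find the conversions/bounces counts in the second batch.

Because Beta–binomial updating is additive in the counts, the combined data contributed (α_post−α_prior, β_post−β_prior) successes and failures.
Total across both batches: 14−8=6 conversions, 24−9=15 bounces.
Subtract the first batch: 6−3=3 conversions and 15−4=11 bounces.

3 conversions and 11 bounces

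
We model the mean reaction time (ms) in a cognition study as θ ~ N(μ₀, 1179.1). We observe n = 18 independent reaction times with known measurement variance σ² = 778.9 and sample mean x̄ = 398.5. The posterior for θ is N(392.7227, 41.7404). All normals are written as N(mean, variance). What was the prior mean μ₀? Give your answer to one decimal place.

The posterior mean is a precision-weighted average: μ_n = (τ₀μ₀ + τ_data·x̄)/(τ₀+τ_data), with τ₀=1/σ₀² and τ_data=n/σ².
Here τ₀ = 1/1179.1 = 0.000848 and τ_data = 18/778.9 = 0.023110, so τ_n = 0.023958.
Rearranging for μ₀: μ₀ = (μ_n·τ_n − τ_data·x̄)/τ₀ = (392.7227·0.023958 − 0.023110·398.5) / 0.000848 = 0.199515/0.000848 ≈ 235.3.

μ₀ = 235.3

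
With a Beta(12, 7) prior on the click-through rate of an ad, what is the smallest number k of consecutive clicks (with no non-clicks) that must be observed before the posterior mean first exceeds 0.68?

After k clicks and 0 non-clicks the posterior is Beta(12+k, 7), with mean (12+k)/(12+7+k).
Set (12+k)/(19+k) > 0.68 and solve: k > (0.68·19 − 12)/(1 − 0.68) = 2.875.
The smallest integer exceeding 2.875 is 3.

k = 3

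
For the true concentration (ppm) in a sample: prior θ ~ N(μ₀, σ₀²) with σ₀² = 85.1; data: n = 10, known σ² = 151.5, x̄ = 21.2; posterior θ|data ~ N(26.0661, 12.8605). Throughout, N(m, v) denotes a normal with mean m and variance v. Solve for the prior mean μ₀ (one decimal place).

The posterior mean is a precision-weighted average: μ_n = (τ₀μ₀ + τ_data·x̄)/(τ₀+τ_data), with τ₀=1/σ₀² and τ_data=n/σ².
Here τ₀ = 1/85.1 = 0.011751 and τ_data = 10/151.5 = 0.066007, so τ_n = 0.077758.
Rearranging for μ₀: μ₀ = (μ_n·τ_n − τ_data·x̄)/τ₀ = (26.0661·0.077758 − 0.066007·21.2) / 0.011751 = 0.627499/0.011751 ≈ 53.4.

μ₀ = 53.4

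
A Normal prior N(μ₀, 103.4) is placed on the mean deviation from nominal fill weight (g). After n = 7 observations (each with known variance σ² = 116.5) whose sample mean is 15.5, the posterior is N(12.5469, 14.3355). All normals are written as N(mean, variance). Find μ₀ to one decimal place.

With known observation variance, the Normal–Normal posterior has precision τ_n = τ₀ + n/σ² and mean μ_n = (τ₀μ₀ + (n/σ²)x̄)/τ_n.
Here τ₀ = 1/103.4 = 0.009671 and τ_data = 7/116.5 = 0.060086, so τ_n = 0.069757.
Rearranging for μ₀: μ₀ = (μ_n·τ_n − τ_data·x̄)/τ₀ = (12.5469·0.069757 − 0.060086·15.5) / 0.009671 = -0.056099/0.009671 ≈ -5.8.

μ₀ = -5.8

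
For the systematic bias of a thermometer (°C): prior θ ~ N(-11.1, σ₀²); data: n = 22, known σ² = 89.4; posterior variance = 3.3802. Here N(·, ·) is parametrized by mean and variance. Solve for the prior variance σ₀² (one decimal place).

Posterior precision equals prior precision plus data precision: 1/σ_n² = 1/σ₀² + n/σ².
So 1/σ₀² = 1/3.3802 − 22/89.4 = 0.295840 − 0.246085 = 0.049755.
Hence σ₀² = 1/0.049755 ≈ 20.1.

σ₀² = 20.1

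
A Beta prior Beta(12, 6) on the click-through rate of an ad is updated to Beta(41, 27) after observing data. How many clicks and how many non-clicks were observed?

29 clicks and 21 non-clicks

Under Beta–binomial conjugacy the posterior parameters are (a+s, b+f).
So s = 41 − 12 = 29 and f = 27 − 6 = 21.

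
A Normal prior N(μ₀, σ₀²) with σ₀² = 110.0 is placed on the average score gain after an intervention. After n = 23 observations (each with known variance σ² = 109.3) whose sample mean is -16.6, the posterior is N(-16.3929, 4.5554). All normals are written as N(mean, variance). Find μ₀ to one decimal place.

The posterior mean is a precision-weighted average: μ_n = (τ₀μ₀ + τ_data·x̄)/(τ₀+τ_data), with τ₀=1/σ₀² and τ_data=n/σ².
Here τ₀ = 1/110.0 = 0.009091 and τ_data = 23/109.3 = 0.210430, so τ_n = 0.219521.
Rearranging for μ₀: μ₀ = (μ_n·τ_n − τ_data·x̄)/τ₀ = (-16.3929·0.219521 − 0.210430·-16.6) / 0.009091 = -0.105448/0.009091 ≈ -11.6.

μ₀ = -11.6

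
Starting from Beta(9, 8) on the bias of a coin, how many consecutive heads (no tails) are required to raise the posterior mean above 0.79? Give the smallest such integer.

After k heads and 0 tails the posterior is Beta(9+k, 8), with mean (9+k)/(9+8+k).
Set (9+k)/(17+k) > 0.79 and solve: k > (0.79·17 − 9)/(1 − 0.79) = 21.095.
The smallest integer exceeding 21.095 is 22.

k = 22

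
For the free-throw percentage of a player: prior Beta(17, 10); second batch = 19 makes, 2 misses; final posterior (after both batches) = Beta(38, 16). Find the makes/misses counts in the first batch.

2 makes and 4 misses

Because Beta–binomial updating is additive in the counts, the combined data contributed (α_post−α_prior, β_post−β_prior) successes and failures.
Total across both batches: 38−17=21 makes, 16−10=6 misses.
Subtract the second batch: 21−19=2 makes and 6−2=4 misses.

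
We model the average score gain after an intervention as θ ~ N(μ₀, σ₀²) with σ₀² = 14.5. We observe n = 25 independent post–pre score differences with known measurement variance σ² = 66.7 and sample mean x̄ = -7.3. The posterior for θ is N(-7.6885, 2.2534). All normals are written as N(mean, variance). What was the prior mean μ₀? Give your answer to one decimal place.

The posterior mean is a precision-weighted average: μ_n = (τ₀μ₀ + τ_data·x̄)/(τ₀+τ_data), with τ₀=1/σ₀² and τ_data=n/σ².
Here τ₀ = 1/14.5 = 0.068966 and τ_data = 25/66.7 = 0.374813, so τ_n = 0.443779.
Rearranging for μ₀: μ₀ = (μ_n·τ_n − τ_data·x̄)/τ₀ = (-7.6885·0.443779 − 0.374813·-7.3) / 0.068966 = -0.675860/0.068966 ≈ -9.8.

μ₀ = -9.8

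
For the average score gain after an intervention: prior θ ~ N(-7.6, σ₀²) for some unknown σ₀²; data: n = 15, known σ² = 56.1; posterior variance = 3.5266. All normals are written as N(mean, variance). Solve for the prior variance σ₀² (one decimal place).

Posterior precision equals prior precision plus data precision: 1/σ_n² = 1/σ₀² + n/σ².
So 1/σ₀² = 1/3.5266 − 15/56.1 = 0.283559 − 0.267380 = 0.016179.
Hence σ₀² = 1/0.016179 ≈ 61.8.

σ₀² = 61.8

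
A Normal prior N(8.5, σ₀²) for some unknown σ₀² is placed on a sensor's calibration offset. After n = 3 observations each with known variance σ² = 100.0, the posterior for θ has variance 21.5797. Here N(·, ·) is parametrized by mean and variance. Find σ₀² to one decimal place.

σ₀² = 61.2

Posterior precision equals prior precision plus data precision: 1/σ_n² = 1/σ₀² + n/σ².
So 1/σ₀² = 1/21.5797 − 3/100.0 = 0.046340 − 0.030000 = 0.016340.
Hence σ₀² = 1/0.016340 ≈ 61.2.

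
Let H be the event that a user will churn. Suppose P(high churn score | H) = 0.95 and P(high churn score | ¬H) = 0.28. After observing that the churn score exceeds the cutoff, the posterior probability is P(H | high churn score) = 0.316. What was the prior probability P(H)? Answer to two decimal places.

P(H) = 0.12

In odds form, posterior odds = prior odds × likelihood ratio, so prior odds = posterior odds ÷ LR.
Posterior odds = 0.316/(1−0.316) = 0.4620. LR = 0.95/0.28 = 3.3929.
Prior odds = 0.4620/3.3929 = 0.1362, so P(H) = 0.1362/(1+0.1362) ≈ 0.12.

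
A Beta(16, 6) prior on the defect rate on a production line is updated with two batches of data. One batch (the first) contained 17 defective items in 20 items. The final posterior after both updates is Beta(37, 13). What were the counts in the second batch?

4 defective items and 4 good items

Sequential conjugate updates are equivalent to a single update on the pooled data, so total successes = posterior α − prior α and total failures = posterior β − prior β.
Total across both batches: 37−16=21 defective items, 13−6=7 good items.
Subtract the first batch: 21−17=4 defective items and 7−3=4 good items.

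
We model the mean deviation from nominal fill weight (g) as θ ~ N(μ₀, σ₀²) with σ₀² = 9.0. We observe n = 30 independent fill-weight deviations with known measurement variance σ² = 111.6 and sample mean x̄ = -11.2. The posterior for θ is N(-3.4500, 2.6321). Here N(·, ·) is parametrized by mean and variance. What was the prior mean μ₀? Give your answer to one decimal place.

μ₀ = 15.3

With known observation variance, the Normal–Normal posterior has precision τ_n = τ₀ + n/σ² and mean μ_n = (τ₀μ₀ + (n/σ²)x̄)/τ_n.
Here τ₀ = 1/9.0 = 0.111111 and τ_data = 30/111.6 = 0.268817, so τ_n = 0.379928.
Rearranging for μ₀: μ₀ = (μ_n·τ_n − τ_data·x̄)/τ₀ = (-3.4500·0.379928 − 0.268817·-11.2) / 0.111111 = 1.699999/0.111111 ≈ 15.3.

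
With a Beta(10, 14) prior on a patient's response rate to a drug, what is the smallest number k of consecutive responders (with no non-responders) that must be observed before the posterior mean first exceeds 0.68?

After k responders and 0 non-responders the posterior is Beta(10+k, 14), with mean (10+k)/(10+14+k).
Set (10+k)/(24+k) > 0.68 and solve: k > (0.68·24 − 10)/(1 − 0.68) = 19.750.
The smallest integer exceeding 19.750 is 20, and checking k=20: (30)/(44) = 0.6818 > 0.68.

k = 20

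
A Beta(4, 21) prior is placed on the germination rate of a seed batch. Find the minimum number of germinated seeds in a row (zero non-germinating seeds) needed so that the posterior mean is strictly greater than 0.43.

k = 12

After k germinated seeds and 0 non-germinating seeds the posterior is Beta(4+k, 21), with mean (4+k)/(4+21+k).
Set (4+k)/(25+k) > 0.43 and solve: k > (0.43·25 − 4)/(1 − 0.43) = 11.842.
The smallest integer exceeding 11.842 is 12, and checking k=12: (16)/(37) = 0.4324 > 0.43.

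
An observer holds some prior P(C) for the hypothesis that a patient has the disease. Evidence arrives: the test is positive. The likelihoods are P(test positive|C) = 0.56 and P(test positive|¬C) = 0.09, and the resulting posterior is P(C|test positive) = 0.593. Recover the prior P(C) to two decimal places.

Bayes' rule in odds form gives O(C|E) = O(C)·[P(E|C)/P(E|¬C)], hence O(C) = O(C|E)/LR.
Posterior odds = 0.593/(1−0.593) = 1.4570. LR = 0.56/0.09 = 6.2222.
Prior odds = 1.4570/6.2222 = 0.2342, so P(C) = 0.2342/(1+0.2342) ≈ 0.19.

P(C) = 0.19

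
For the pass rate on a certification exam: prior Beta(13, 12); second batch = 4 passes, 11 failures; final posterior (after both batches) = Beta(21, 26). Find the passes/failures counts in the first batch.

Because Beta–binomial updating is additive in the counts, the combined data contributed (α_post−α_prior, β_post−β_prior) successes and failures.
Total across both batches: 21−13=8 passes, 26−12=14 failures.
Subtract the second batch: 8−4=4 passes and 14−11=3 failures.

4 passes and 3 failures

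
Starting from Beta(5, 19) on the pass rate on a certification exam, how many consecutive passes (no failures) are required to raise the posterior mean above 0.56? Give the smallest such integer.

k = 20

After k passes and 0 failures the posterior is Beta(5+k, 19), with mean (5+k)/(5+19+k).
Set (5+k)/(24+k) > 0.56 and solve: k > (0.56·24 − 5)/(1 − 0.56) = 19.182.
The smallest integer exceeding 19.182 is 20.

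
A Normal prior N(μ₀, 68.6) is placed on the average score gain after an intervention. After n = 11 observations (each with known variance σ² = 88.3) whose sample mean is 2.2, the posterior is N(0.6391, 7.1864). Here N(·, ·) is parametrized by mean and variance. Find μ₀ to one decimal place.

μ₀ = -12.7

With known observation variance, the Normal–Normal posterior has precision τ_n = τ₀ + n/σ² and mean μ_n = (τ₀μ₀ + (n/σ²)x̄)/τ_n.
Here τ₀ = 1/68.6 = 0.014577 and τ_data = 11/88.3 = 0.124575, so τ_n = 0.139152.
Rearranging for μ₀: μ₀ = (μ_n·τ_n − τ_data·x̄)/τ₀ = (0.6391·0.139152 − 0.124575·2.2) / 0.014577 = -0.185133/0.014577 ≈ -12.7.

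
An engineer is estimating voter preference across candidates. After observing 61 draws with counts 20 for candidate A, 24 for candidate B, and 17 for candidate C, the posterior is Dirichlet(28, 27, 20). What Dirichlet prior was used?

Dirichlet(8, 3, 3)

For a Dirichlet(α) prior with multinomial counts c, the posterior is Dirichlet(α + c) componentwise.
Subtract each count from the matching posterior parameter: 28−20=8, 27−24=3, 20−17=3.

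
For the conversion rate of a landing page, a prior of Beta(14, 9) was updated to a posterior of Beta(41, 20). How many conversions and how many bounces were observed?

Beta is conjugate to the binomial likelihood: posterior = Beta(a+s, b+f).
So s = 41 − 14 = 27 and f = 20 − 9 = 11.

27 conversions and 11 bounces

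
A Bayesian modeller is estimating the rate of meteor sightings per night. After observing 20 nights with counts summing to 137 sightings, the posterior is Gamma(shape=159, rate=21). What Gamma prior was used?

Gamma(shape=22, rate=1)

Gamma–Poisson conjugacy: posterior shape = α + Σxᵢ, posterior rate = β + n.
So α = 159 − 137 = 22 and β = 21 − 20 = 1.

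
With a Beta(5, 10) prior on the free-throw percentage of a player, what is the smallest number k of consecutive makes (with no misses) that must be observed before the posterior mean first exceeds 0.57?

After k makes and 0 misses the posterior is Beta(5+k, 10), with mean (5+k)/(5+10+k).
Set (5+k)/(15+k) > 0.57 and solve: k > (0.57·15 − 5)/(1 − 0.57) = 8.256.
The smallest integer exceeding 8.256 is 9, and checking k=9: (14)/(24) = 0.5833 > 0.57.

k = 9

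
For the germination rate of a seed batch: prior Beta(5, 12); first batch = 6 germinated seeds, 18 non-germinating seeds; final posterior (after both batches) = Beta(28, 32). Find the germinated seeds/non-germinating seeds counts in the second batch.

Sequential conjugate updates are equivalent to a single update on the pooled data, so total successes = posterior α − prior α and total failures = posterior β − prior β.
Total across both batches: 28−5=23 germinated seeds, 32−12=20 non-germinating seeds.
Subtract the first batch: 23−6=17 germinated seeds and 20−18=2 non-germinating seeds.

17 germinated seeds and 2 non-germinating seeds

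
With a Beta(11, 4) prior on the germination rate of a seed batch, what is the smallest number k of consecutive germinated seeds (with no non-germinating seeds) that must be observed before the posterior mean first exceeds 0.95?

After k germinated seeds and 0 non-germinating seeds the posterior is Beta(11+k, 4), with mean (11+k)/(11+4+k).
Set (11+k)/(15+k) > 0.95 and solve: k > (0.95·15 − 11)/(1 − 0.95) = 65.000.
The smallest integer exceeding 65.000 is 66, and checking k=66: (77)/(81) = 0.9506 > 0.95.

k = 66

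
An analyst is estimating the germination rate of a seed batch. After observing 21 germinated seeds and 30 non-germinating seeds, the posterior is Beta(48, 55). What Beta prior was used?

A Beta(α, β) prior with s successes and f failures in binomial data gives a Beta(α+s, β+f) posterior.
So α = 48 − 21 = 27 and β = 55 − 30 = 25.

Beta(27, 25)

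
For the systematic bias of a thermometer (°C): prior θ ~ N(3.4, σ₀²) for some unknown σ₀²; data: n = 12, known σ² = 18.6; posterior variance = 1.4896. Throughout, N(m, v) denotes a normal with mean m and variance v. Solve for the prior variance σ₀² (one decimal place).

σ₀² = 38.2

For the Normal–Normal model with known σ², precisions add: τ_n = τ₀ + n/σ².
So 1/σ₀² = 1/1.4896 − 12/18.6 = 0.671321 − 0.645161 = 0.026160.
Hence σ₀² = 1/0.026160 ≈ 38.2.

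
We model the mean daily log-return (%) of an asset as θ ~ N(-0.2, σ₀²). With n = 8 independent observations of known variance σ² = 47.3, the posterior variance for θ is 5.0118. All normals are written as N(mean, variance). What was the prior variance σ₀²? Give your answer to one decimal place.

Posterior precision equals prior precision plus data precision: 1/σ_n² = 1/σ₀² + n/σ².
So 1/σ₀² = 1/5.0118 − 8/47.3 = 0.199529 − 0.169133 = 0.030396.
Hence σ₀² = 1/0.030396 ≈ 32.9.

σ₀² = 32.9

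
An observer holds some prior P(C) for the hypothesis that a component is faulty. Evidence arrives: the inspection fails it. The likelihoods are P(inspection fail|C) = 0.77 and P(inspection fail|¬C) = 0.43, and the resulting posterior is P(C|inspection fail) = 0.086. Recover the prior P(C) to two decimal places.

Bayes' rule in odds form gives O(C|E) = O(C)·[P(E|C)/P(E|¬C)], hence O(C) = O(C|E)/LR.
Posterior odds = 0.086/(1−0.086) = 0.0941. LR = 0.77/0.43 = 1.7907.
Prior odds = 0.0941/1.7907 = 0.0525, so P(C) = 0.0525/(1+0.0525) ≈ 0.05.

P(C) = 0.05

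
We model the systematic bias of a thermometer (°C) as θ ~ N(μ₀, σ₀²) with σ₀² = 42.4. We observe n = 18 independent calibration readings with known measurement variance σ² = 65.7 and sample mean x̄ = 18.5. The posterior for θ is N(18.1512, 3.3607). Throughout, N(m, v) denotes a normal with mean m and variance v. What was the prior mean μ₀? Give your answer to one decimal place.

μ₀ = 14.1

With known observation variance, the Normal–Normal posterior has precision τ_n = τ₀ + n/σ² and mean μ_n = (τ₀μ₀ + (n/σ²)x̄)/τ_n.
Here τ₀ = 1/42.4 = 0.023585 and τ_data = 18/65.7 = 0.273973, so τ_n = 0.297558.
Rearranging for μ₀: μ₀ = (μ_n·τ_n − τ_data·x̄)/τ₀ = (18.1512·0.297558 − 0.273973·18.5) / 0.023585 = 0.332534/0.023585 ≈ 14.1.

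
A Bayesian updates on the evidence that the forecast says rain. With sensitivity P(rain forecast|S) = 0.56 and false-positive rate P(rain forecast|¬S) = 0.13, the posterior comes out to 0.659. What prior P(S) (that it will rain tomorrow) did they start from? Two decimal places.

In odds form, posterior odds = prior odds × likelihood ratio, so prior odds = posterior odds ÷ LR.
Posterior odds = 0.659/(1−0.659) = 1.9326. LR = 0.56/0.13 = 4.3077.
Prior odds = 1.9326/4.3077 = 0.4486, so P(S) = 0.4486/(1+0.4486) ≈ 0.31.

P(S) = 0.31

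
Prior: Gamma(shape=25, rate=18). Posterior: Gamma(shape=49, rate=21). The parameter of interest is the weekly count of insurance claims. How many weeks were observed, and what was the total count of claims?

Gamma–Poisson conjugacy: posterior shape = α + Σxᵢ, posterior rate = β + n.
Matching: Σxᵢ = 49 − 25 = 24 and n = 21 − 18 = 3.

n = 3 weeks with total 24 claims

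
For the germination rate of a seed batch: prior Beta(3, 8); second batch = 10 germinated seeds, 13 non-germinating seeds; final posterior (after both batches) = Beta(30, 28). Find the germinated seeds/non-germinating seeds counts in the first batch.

17 germinated seeds and 7 non-germinating seeds

Because Beta–binomial updating is additive in the counts, the combined data contributed (α_post−α_prior, β_post−β_prior) successes and failures.
Total across both batches: 30−3=27 germinated seeds, 28−8=20 non-germinating seeds.
Subtract the second batch: 27−10=17 germinated seeds and 20−13=7 non-germinating seeds.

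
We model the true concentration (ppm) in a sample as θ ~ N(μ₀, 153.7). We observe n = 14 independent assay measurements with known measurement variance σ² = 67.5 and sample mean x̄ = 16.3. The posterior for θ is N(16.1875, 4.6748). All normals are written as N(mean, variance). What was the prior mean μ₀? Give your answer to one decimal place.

μ₀ = 12.6

With known observation variance, the Normal–Normal posterior has precision τ_n = τ₀ + n/σ² and mean μ_n = (τ₀μ₀ + (n/σ²)x̄)/τ_n.
Here τ₀ = 1/153.7 = 0.006506 and τ_data = 14/67.5 = 0.207407, so τ_n = 0.213913.
Rearranging for μ₀: μ₀ = (μ_n·τ_n − τ_data·x̄)/τ₀ = (16.1875·0.213913 − 0.207407·16.3) / 0.006506 = 0.081983/0.006506 ≈ 12.6.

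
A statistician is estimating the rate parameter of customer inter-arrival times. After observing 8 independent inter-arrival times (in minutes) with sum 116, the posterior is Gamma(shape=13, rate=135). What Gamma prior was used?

Gamma(shape=5, rate=19)

Gamma–exponential conjugacy: posterior shape = α + n, posterior rate = β + Σtᵢ.
So α = 13 − 8 = 5 and β = 135 − 116 = 19.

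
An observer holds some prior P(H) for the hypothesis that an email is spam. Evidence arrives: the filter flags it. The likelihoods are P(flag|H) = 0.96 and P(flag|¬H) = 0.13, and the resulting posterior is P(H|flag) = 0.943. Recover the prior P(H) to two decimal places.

P(H) = 0.69

In odds form, posterior odds = prior odds × likelihood ratio, so prior odds = posterior odds ÷ LR.
Posterior odds = 0.943/(1−0.943) = 16.5439. LR = 0.96/0.13 = 7.3846.
Prior odds = 16.5439/7.3846 = 2.2403, so P(H) = 2.2403/(1+2.2403) ≈ 0.69.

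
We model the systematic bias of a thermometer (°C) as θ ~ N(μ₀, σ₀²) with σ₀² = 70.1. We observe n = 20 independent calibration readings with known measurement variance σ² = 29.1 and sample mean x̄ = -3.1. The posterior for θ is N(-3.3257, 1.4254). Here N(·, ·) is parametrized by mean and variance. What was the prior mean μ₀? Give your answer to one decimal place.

With known observation variance, the Normal–Normal posterior has precision τ_n = τ₀ + n/σ² and mean μ_n = (τ₀μ₀ + (n/σ²)x̄)/τ_n.
Here τ₀ = 1/70.1 = 0.014265 and τ_data = 20/29.1 = 0.687285, so τ_n = 0.701550.
Rearranging for μ₀: μ₀ = (μ_n·τ_n − τ_data·x̄)/τ₀ = (-3.3257·0.701550 − 0.687285·-3.1) / 0.014265 = -0.202561/0.014265 ≈ -14.2.

μ₀ = -14.2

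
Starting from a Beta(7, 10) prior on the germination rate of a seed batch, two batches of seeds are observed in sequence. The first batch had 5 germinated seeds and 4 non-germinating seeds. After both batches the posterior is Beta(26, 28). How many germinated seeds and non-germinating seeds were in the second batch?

14 germinated seeds and 14 non-germinating seeds

Because Beta–binomial updating is additive in the counts, the combined data contributed (α_post−α_prior, β_post−β_prior) successes and failures.
Total across both batches: 26−7=19 germinated seeds, 28−10=18 non-germinating seeds.
Subtract the first batch: 19−5=14 germinated seeds and 18−4=14 non-germinating seeds.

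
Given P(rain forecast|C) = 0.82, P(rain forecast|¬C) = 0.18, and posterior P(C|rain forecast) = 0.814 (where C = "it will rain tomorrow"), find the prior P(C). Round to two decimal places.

P(C) = 0.49

Bayes' rule in odds form gives O(C|E) = O(C)·[P(E|C)/P(E|¬C)], hence O(C) = O(C|E)/LR.
Posterior odds = 0.814/(1−0.814) = 4.3763. LR = 0.82/0.18 = 4.5556.
Prior odds = 4.3763/4.5556 = 0.9606, so P(C) = 0.9606/(1+0.9606) ≈ 0.49.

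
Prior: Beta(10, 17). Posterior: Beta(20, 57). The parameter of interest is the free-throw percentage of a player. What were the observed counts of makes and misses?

10 makes and 40 misses

Under Beta–binomial conjugacy the posterior parameters are (a+s, b+f).
So s = 20 − 10 = 10 and f = 57 − 17 = 40.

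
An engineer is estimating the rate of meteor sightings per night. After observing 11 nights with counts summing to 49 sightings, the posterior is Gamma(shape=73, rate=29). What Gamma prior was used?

Gamma(shape=24, rate=18)

A Gamma(α, β) prior (rate parametrization) on a Poisson rate with n observations summing to S gives posterior Gamma(α+S, β+n).
So α = 73 − 49 = 24 and β = 29 − 11 = 18.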